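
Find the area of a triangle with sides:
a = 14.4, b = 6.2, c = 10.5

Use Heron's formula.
s = (14.4 + 6.2 + 10.5)/2 = 31.1/2 = 15.55
s − a = 1.15, s − b = 9.35, s − c = 5.05
s(s−a)(s−b)(s−c) = 15.55·1.15·9.35·5.05 ≈ 844.367
Area = √844.367 ≈ 29.058

Area = 29.06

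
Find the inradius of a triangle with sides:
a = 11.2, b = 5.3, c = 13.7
r = Area/s where s is the semi-perimeter.
s = (11.2 + 5.3 + 13.7)/2 = 30.2/2 = 15.1
Area = √(s(s−a)(s−b)(s−c)) = √(15.1·3.9·9.8·1.4) ≈ √807.971 ≈ 28.4248
r ≈ 28.4248/15.1 ≈ 1.88244

r = 1.882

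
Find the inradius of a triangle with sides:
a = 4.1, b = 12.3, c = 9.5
r = Area/s where s is the semi-perimeter.
s = (4.1 + 12.3 + 9.5)/2 = 25.9/2 = 12.95
Area = √(s(s−a)(s−b)(s−c)) = √(12.95·8.85·0.65·3.45) ≈ √257.007 ≈ 16.0314
r ≈ 16.0314/12.95 ≈ 1.23795

r = 1.238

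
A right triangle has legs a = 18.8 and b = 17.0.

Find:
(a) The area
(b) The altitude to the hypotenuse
(a) The legs are perpendicular, so Area = ½·a·b = ½·18.8·17.0 = ½·319.6 = 159.8
(b) Hypotenuse c = √(a² + b²) = √(353.44 + 289) = √642.44 ≈ 25.3464
    Area = ½·c·h_c  ⇒  h_c = 2·Area/c = 319.6/25.3464 ≈ 12.6093

Area = 159.8, h_c = 12.61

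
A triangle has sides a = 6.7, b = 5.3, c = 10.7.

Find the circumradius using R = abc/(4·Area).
First find the area with Heron's formula.
s = (6.7 + 5.3 + 10.7)/2 = 11.35
Area = √(s(s−a)(s−b)(s−c)) = √(11.35·4.65·6.05·0.65) ≈ √207.548 ≈ 14.4065
abc = 6.7·5.3·10.7 = 379.957
R = abc/(4·Area) ≈ 379.957/(4·14.4065) = 379.957/57.626 ≈ 6.5935

R = 6.593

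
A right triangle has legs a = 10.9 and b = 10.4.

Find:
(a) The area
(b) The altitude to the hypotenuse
(a) The legs are perpendicular, so Area = ½·a·b = ½·10.9·10.4 = ½·113.36 = 56.68
(b) Hypotenuse c = √(a² + b²) = √(118.81 + 108.16) = √226.97 ≈ 15.0655
    Area = ½·c·h_c  ⇒  h_c = 2·Area/c = 113.36/15.0655 ≈ 7.52446

Area = 56.68, h_c = 7.524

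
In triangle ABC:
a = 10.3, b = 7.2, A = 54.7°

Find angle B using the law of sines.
a/sin(A) = b/sin(B)  ⇒  sin(B) = b·sin(A)/a = 7.2·sin(54.7°)/10.3
sin(54.7°) ≈ 0.816138
sin(B) ≈ 7.2·0.816138/10.3 ≈ 5.87619/10.3 ≈ 0.570504
B = arcsin(0.570504) ≈ 34.7854°
(Since b ≤ a we need B ≤ A, so the obtuse alternative 180° − 34.7854° ≈ 145.215° is rejected.)

B = 34.79°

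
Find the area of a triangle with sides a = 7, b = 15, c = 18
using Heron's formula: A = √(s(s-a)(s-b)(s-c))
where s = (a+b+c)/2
s = (7 + 15 + 18)/2 = 40/2 = 20
s − a = 13, s − b = 5, s − c = 2
s(s−a)(s−b)(s−c) = 20·13·5·2 = 2600
Area = √2600 ≈ 50.9902

s = 20.0, Area = 50.99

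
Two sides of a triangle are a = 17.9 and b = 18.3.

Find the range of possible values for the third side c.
Triangle inequality: |a − b| < c < a + b
|a − b| = |17.9 − 18.3| = 0.4
a + b = 17.9 + 18.3 = 36.2

0.4 < c < 36.2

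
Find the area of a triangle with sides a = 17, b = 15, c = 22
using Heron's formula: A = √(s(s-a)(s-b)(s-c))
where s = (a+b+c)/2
s = (17 + 15 + 22)/2 = 54/2 = 27
s − a = 10, s − b = 12, s − c = 5
s(s−a)(s−b)(s−c) = 27·10·12·5 = 16200
Area = √16200 ≈ 127.279

s = 27.0, Area = 127.3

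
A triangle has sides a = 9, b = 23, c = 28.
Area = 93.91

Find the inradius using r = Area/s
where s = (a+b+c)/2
s = (9 + 23 + 28)/2 = 60/2 = 30
r = Area/s = 93.91/30 ≈ 3.13033

r = 3.13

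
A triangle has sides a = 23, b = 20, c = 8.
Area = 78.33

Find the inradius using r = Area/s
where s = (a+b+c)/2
s = (23 + 20 + 8)/2 = 51/2 = 25.5
r = Area/s = 78.33/25.5 ≈ 3.07176

r = 3.072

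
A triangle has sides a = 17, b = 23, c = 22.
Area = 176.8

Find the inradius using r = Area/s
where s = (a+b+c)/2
s = (17 + 23 + 22)/2 = 62/2 = 31
r = Area/s = 176.8/31 ≈ 5.70323

r = 5.703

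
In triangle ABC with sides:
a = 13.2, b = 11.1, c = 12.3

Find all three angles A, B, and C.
Law of cosines for each angle (a² = 174.24, b² = 123.21, c² = 151.29):
cos(A) = (b² + c² − a²)/(2bc) = (123.21 + 151.29 − 174.24)/(2·11.1·12.3) = 100.26/273.06 ≈ 0.367172  ⇒  A ≈ 68.4587°
cos(B) = (a² + c² − b²)/(2ac) = (174.24 + 151.29 − 123.21)/(2·13.2·12.3) = 202.32/324.72 ≈ 0.62306  ⇒  B ≈ 51.4601°
cos(C) = (a² + b² − c²)/(2ab) = (174.24 + 123.21 − 151.29)/(2·13.2·11.1) = 146.16/293.04 ≈ 0.498771  ⇒  C ≈ 60.0812°
Check: A + B + C ≈ 180°

A = 68.46°, B = 51.46°, C = 60.08°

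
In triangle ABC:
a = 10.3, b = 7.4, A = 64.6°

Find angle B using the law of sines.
a/sin(A) = b/sin(B)  ⇒  sin(B) = b·sin(A)/a = 7.4·sin(64.6°)/10.3
sin(64.6°) ≈ 0.903335
sin(B) ≈ 7.4·0.903335/10.3 ≈ 6.68468/10.3 ≈ 0.648998
B = arcsin(0.648998) ≈ 40.4661°
(Since b ≤ a we need B ≤ A, so the obtuse alternative 180° − 40.4661° ≈ 139.534° is rejected.)

B = 40.47°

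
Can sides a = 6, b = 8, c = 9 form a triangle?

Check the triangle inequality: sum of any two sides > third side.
a + b vs c: 6 + 8 = 14 > 9  ✓
a + c vs b: 6 + 9 = 15 > 8  ✓
b + c vs a: 8 + 9 = 17 > 6  ✓

Yes, triangle inequality satisfied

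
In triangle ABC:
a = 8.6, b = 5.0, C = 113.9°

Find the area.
Two sides and the included angle (SAS): A = ½·a·b·sin(C) = ½·8.6·5.0·sin(113.9°)
sin(113.9°) ≈ 0.914254
A ≈ ½·43·0.914254 = 21.5·0.914254 ≈ 19.6565

Area = 19.66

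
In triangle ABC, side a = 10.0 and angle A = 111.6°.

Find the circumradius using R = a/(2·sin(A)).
R = a/(2·sin(A)) = 10.0/(2·sin(111.6°))
sin(111.6°) ≈ 0.929776
R ≈ 10.0/(2·0.929776) = 10.0/1.85955 ≈ 5.37764

R = 5.378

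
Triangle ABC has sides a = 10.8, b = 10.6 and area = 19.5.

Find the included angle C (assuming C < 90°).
Area = ½·a·b·sin(C)  ⇒  sin(C) = 2·Area/(a·b) = 2·19.5/(10.8·10.6) = 39/114.48 ≈ 0.340671
C = arcsin(0.340671) ≈ 19.9178° (taking the acute solution since C < 90°)

C = 19.92°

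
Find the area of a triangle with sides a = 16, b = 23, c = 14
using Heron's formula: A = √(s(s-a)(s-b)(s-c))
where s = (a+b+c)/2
s = (16 + 23 + 14)/2 = 53/2 = 26.5
s − a = 10.5, s − b = 3.5, s − c = 12.5
s(s−a)(s−b)(s−c) = 26.5·10.5·3.5·12.5 = 12173.4375
Area = √12173.4375 ≈ 110.333

s = 26.5, Area = 110.3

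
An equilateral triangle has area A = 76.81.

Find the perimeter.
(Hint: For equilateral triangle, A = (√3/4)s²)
A = (√3/4)s²  ⇒  s² = 4A/√3 = 4·76.81/√3 = 307.24/1.73205 ≈ 177.385
s ≈ √177.385 ≈ 13.3186
Perimeter = 3s ≈ 3·13.3186 ≈ 39.9558

Perimeter = 39.96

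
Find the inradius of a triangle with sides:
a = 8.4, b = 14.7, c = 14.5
r = Area/s where s is the semi-perimeter.
s = (8.4 + 14.7 + 14.5)/2 = 37.6/2 = 18.8
Area = √(s(s−a)(s−b)(s−c)) = √(18.8·10.4·4.1·4.3) ≈ √3447.02 ≈ 58.7113
r ≈ 58.7113/18.8 ≈ 3.12294

r = 3.123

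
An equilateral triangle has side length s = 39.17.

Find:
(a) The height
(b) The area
(a) The height splits the triangle into two 30-60-90 halves: h = s·√3/2 = 39.17·1.73205/2 ≈ 67.8444/2 ≈ 33.9222
(b) Area = (√3/4)·s² = (√3/4)·39.17² = (√3/4)·1534.2889 ≈ 0.433013·1534.2889 ≈ 664.367

Height = 33.92, Area = 664.4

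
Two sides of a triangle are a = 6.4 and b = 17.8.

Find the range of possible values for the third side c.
Triangle inequality: |a − b| < c < a + b
|a − b| = |6.4 − 17.8| = 11.4
a + b = 6.4 + 17.8 = 24.2

11.4 < c < 24.2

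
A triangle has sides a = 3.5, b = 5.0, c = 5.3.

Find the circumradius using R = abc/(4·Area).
First find the area with Heron's formula.
s = (3.5 + 5.0 + 5.3)/2 = 6.9
Area = √(s(s−a)(s−b)(s−c)) = √(6.9·3.4·1.9·1.6) ≈ √71.3184 ≈ 8.44502
abc = 3.5·5.0·5.3 = 92.75
R = abc/(4·Area) ≈ 92.75/(4·8.44502) = 92.75/33.7801 ≈ 2.7457

R = 2.746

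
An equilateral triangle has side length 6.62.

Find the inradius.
r = Area/s with s the semi-perimeter.
Area = (√3/4)·6.62² = (√3/4)·43.8244 ≈ 0.433013·43.8244 ≈ 18.9765
s = 3·6.62/2 = 9.93
r ≈ 18.9765/9.93 ≈ 1.91103
(Equivalently r = side/(2√3) = 6.62/3.4641 ≈ 1.91103.)

r = 1.911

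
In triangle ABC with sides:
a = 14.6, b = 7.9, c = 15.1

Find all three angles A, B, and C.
Law of cosines for each angle (a² = 213.16, b² = 62.41, c² = 228.01):
cos(A) = (b² + c² − a²)/(2bc) = (62.41 + 228.01 − 213.16)/(2·7.9·15.1) = 77.26/238.58 ≈ 0.323833  ⇒  A ≈ 71.1051°
cos(B) = (a² + c² − b²)/(2ac) = (213.16 + 228.01 − 62.41)/(2·14.6·15.1) = 378.76/440.92 ≈ 0.859022  ⇒  B ≈ 30.793°
cos(C) = (a² + b² − c²)/(2ab) = (213.16 + 62.41 − 228.01)/(2·14.6·7.9) = 47.56/230.68 ≈ 0.206173  ⇒  C ≈ 78.1018°
Check: A + B + C ≈ 180°

A = 71.11°, B = 30.79°, C = 78.1°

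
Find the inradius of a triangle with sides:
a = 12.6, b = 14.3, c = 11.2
r = Area/s where s is the semi-perimeter.
s = (12.6 + 14.3 + 11.2)/2 = 38.1/2 = 19.05
Area = √(s(s−a)(s−b)(s−c)) = √(19.05·6.45·4.75·7.85) ≈ √4581.61 ≈ 67.6876
r ≈ 67.6876/19.05 ≈ 3.55315

r = 3.553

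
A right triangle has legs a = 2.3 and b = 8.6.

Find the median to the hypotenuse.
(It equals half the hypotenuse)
Hypotenuse c = √(a² + b²) = √(5.29 + 73.96) = √79.25 ≈ 8.90225
Median to hypotenuse = c/2 ≈ 8.90225/2 ≈ 4.45112

Median = 4.451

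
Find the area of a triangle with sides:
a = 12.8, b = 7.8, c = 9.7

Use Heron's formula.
s = (12.8 + 7.8 + 9.7)/2 = 30.3/2 = 15.15
s − a = 2.35, s − b = 7.35, s − c = 5.45
s(s−a)(s−b)(s−c) = 15.15·2.35·7.35·5.45 ≈ 1426.15
Area = √1426.15 ≈ 37.7644

Area = 37.76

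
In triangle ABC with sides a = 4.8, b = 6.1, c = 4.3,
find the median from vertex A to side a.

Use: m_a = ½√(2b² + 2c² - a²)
m_a = ½√(2·6.1² + 2·4.3² − 4.8²) = ½√(2·37.21 + 2·18.49 − 23.04) = ½√(74.42 + 36.98 − 23.04) = ½√88.36
√88.36 ≈ 9.4, so m_a ≈ 4.7

m_a = 4.7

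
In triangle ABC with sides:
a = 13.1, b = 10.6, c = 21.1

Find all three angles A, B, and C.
Law of cosines for each angle (a² = 171.61, b² = 112.36, c² = 445.21):
cos(A) = (b² + c² − a²)/(2bc) = (112.36 + 445.21 − 171.61)/(2·10.6·21.1) = 385.96/447.32 ≈ 0.862828  ⇒  A ≈ 30.3644°
cos(B) = (a² + c² − b²)/(2ac) = (171.61 + 445.21 − 112.36)/(2·13.1·21.1) = 504.46/552.82 ≈ 0.912521  ⇒  B ≈ 24.1439°
cos(C) = (a² + b² − c²)/(2ab) = (171.61 + 112.36 − 445.21)/(2·13.1·10.6) = -161.24/277.72 ≈ -0.580585  ⇒  C ≈ 125.492°
Check: A + B + C ≈ 180°

A = 30.36°, B = 24.14°, C = 125.5°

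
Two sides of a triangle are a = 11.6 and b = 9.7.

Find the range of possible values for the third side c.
Triangle inequality: |a − b| < c < a + b
|a − b| = |11.6 − 9.7| = 1.9
a + b = 11.6 + 9.7 = 21.3

1.9 < c < 21.3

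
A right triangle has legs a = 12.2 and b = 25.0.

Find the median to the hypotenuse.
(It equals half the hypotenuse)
Hypotenuse c = √(a² + b²) = √(148.84 + 625) = √773.84 ≈ 27.818
Median to hypotenuse = c/2 ≈ 27.818/2 ≈ 13.909

Median = 13.91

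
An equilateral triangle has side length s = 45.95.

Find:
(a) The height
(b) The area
(a) The height splits the triangle into two 30-60-90 halves: h = s·√3/2 = 45.95·1.73205/2 ≈ 79.5877/2 ≈ 39.7939
(b) Area = (√3/4)·s² = (√3/4)·45.95² = (√3/4)·2111.4025 ≈ 0.433013·2111.4025 ≈ 914.264

Height = 39.79, Area = 914.3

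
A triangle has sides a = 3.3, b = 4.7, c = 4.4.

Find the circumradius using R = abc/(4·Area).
First find the area with Heron's formula.
s = (3.3 + 4.7 + 4.4)/2 = 6.2
Area = √(s(s−a)(s−b)(s−c)) = √(6.2·2.9·1.5·1.8) ≈ √48.546 ≈ 6.9675
abc = 3.3·4.7·4.4 = 68.244
R = abc/(4·Area) ≈ 68.244/(4·6.9675) = 68.244/27.87 ≈ 2.44866

R = 2.449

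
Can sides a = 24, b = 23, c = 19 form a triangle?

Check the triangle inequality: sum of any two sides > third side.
a + b vs c: 24 + 23 = 47 > 19  ✓
a + c vs b: 24 + 19 = 43 > 23  ✓
b + c vs a: 23 + 19 = 42 > 24  ✓

Yes, triangle inequality satisfied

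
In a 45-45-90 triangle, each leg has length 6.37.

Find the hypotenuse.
In a 45-45-90 triangle the sides are in ratio 1 : 1 : √2, so hypotenuse = leg·√2.
Hypotenuse = 6.37·√2 ≈ 6.37·1.41421 ≈ 9.00854

Hypotenuse = 6.37√2 = 9.009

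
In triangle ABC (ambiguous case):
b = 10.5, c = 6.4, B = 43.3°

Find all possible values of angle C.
b/sin(B) = c/sin(C)  ⇒  sin(C) = c·sin(B)/b = 6.4·sin(43.3°)/10.5
sin(43.3°) ≈ 0.685818
sin(C) ≈ 6.4·0.685818/10.5 ≈ 4.38924/10.5 ≈ 0.418023
Candidate 1: C₁ = arcsin(0.418023) ≈ 24.7098°  →  A = 180° − 43.3° − 24.7098° ≈ 111.99° > 0, valid
Candidate 2: C₂ = 180° − C₁ ≈ 155.29°  →  A = 180° − 43.3° − 155.29° ≈ -18.5902° ≤ 0, not a valid triangle

C = 24.71° (one solution)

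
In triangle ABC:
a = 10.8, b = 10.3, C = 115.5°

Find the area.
Two sides and the included angle (SAS): A = ½·a·b·sin(C) = ½·10.8·10.3·sin(115.5°)
sin(115.5°) ≈ 0.902585
A ≈ ½·111.24·0.902585 = 55.62·0.902585 ≈ 50.2018

Area = 50.2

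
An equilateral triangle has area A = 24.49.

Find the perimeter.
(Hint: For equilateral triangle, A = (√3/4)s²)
A = (√3/4)s²  ⇒  s² = 4A/√3 = 4·24.49/√3 = 97.96/1.73205 ≈ 56.5572
s ≈ √56.5572 ≈ 7.52045
Perimeter = 3s ≈ 3·7.52045 ≈ 22.5614

Perimeter = 22.56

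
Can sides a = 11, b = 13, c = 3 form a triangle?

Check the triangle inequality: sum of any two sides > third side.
a + b vs c: 11 + 13 = 24 > 3  ✓
a + c vs b: 11 + 3 = 14 > 13  ✓
b + c vs a: 13 + 3 = 16 > 11  ✓

Yes, triangle inequality satisfied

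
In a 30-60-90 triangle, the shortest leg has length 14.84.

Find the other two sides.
In a 30-60-90 triangle the sides are in ratio 1 : √3 : 2 (short leg : long leg : hypotenuse).
Long leg = 14.84·√3 ≈ 14.84·1.73205 ≈ 25.7036
Hypotenuse = 2·14.84 = 29.68

Long leg = 14.84√3 = 25.7, Hypotenuse = 29.68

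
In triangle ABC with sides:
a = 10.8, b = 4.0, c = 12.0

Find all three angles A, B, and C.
Law of cosines for each angle (a² = 116.64, b² = 16, c² = 144):
cos(A) = (b² + c² − a²)/(2bc) = (16 + 144 − 116.64)/(2·4.0·12.0) = 43.36/96 ≈ 0.451667  ⇒  A ≈ 63.1493°
cos(B) = (a² + c² − b²)/(2ac) = (116.64 + 144 − 16)/(2·10.8·12.0) = 244.64/259.2 ≈ 0.943827  ⇒  B ≈ 19.2955°
cos(C) = (a² + b² − c²)/(2ab) = (116.64 + 16 − 144)/(2·10.8·4.0) = -11.36/86.4 ≈ -0.131481  ⇒  C ≈ 97.5552°
Check: A + B + C ≈ 180°

A = 63.15°, B = 19.3°, C = 97.56°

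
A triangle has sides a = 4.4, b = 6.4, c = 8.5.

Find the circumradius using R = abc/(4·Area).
First find the area with Heron's formula.
s = (4.4 + 6.4 + 8.5)/2 = 9.65
Area = √(s(s−a)(s−b)(s−c)) = √(9.65·5.25·3.25·1.15) ≈ √189.351 ≈ 13.7605
abc = 4.4·6.4·8.5 = 239.36
R = abc/(4·Area) ≈ 239.36/(4·13.7605) = 239.36/55.042 ≈ 4.34868

R = 4.349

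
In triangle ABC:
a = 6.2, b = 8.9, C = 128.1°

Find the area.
Two sides and the included angle (SAS): A = ½·a·b·sin(C) = ½·6.2·8.9·sin(128.1°)
sin(128.1°) ≈ 0.786935
A ≈ ½·55.18·0.786935 = 27.59·0.786935 ≈ 21.7115

Area = 21.71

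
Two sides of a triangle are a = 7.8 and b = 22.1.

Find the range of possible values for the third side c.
Triangle inequality: |a − b| < c < a + b
|a − b| = |7.8 − 22.1| = 14.3
a + b = 7.8 + 22.1 = 29.9

14.3 < c < 29.9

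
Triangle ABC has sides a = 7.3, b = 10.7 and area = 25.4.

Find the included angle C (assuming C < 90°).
Area = ½·a·b·sin(C)  ⇒  sin(C) = 2·Area/(a·b) = 2·25.4/(7.3·10.7) = 50.8/78.11 ≈ 0.650365
C = arcsin(0.650365) ≈ 40.5691° (taking the acute solution since C < 90°)

C = 40.57°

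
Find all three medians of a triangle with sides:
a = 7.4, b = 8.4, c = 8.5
Median formula: m_a = ½√(2b² + 2c² − a²) (and cyclically). a² = 54.76, b² = 70.56, c² = 72.25.
m_a = ½√(2·70.56 + 2·72.25 − 54.76) = ½√230.86 ≈ ½·15.1941 ≈ 7.59704
m_b = ½√(2·54.76 + 2·72.25 − 70.56) = ½√183.46 ≈ ½·13.5447 ≈ 6.77237
m_c = ½√(2·54.76 + 2·70.56 − 72.25) = ½√178.39 ≈ ½·13.3563 ≈ 6.67814

m_a = 7.597, m_b = 6.772, m_c = 6.678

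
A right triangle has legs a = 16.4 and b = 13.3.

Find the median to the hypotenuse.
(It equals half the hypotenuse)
Hypotenuse c = √(a² + b²) = √(268.96 + 176.89) = √445.85 ≈ 21.1152
Median to hypotenuse = c/2 ≈ 21.1152/2 ≈ 10.5576

Median = 10.56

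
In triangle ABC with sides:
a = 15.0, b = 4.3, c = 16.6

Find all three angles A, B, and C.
Law of cosines for each angle (a² = 225, b² = 18.49, c² = 275.56):
cos(A) = (b² + c² − a²)/(2bc) = (18.49 + 275.56 − 225)/(2·4.3·16.6) = 69.05/142.76 ≈ 0.483679  ⇒  A ≈ 61.074°
cos(B) = (a² + c² − b²)/(2ac) = (225 + 275.56 − 18.49)/(2·15.0·16.6) = 482.07/498 ≈ 0.968012  ⇒  B ≈ 14.531°
cos(C) = (a² + b² − c²)/(2ab) = (225 + 18.49 − 275.56)/(2·15.0·4.3) = -32.07/129 ≈ -0.248605  ⇒  C ≈ 104.395°
Check: A + B + C ≈ 180°

A = 61.07°, B = 14.53°, C = 104.4°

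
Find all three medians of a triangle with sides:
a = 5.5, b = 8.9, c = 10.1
Median formula: m_a = ½√(2b² + 2c² − a²) (and cyclically). a² = 30.25, b² = 79.21, c² = 102.01.
m_a = ½√(2·79.21 + 2·102.01 − 30.25) = ½√332.19 ≈ ½·18.2261 ≈ 9.11304
m_b = ½√(2·30.25 + 2·102.01 − 79.21) = ½√185.31 ≈ ½·13.6129 ≈ 6.80643
m_c = ½√(2·30.25 + 2·79.21 − 102.01) = ½√116.91 ≈ ½·10.8125 ≈ 5.40625

m_a = 9.113, m_b = 6.806, m_c = 5.406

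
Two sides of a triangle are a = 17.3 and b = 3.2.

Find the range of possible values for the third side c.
Triangle inequality: |a − b| < c < a + b
|a − b| = |17.3 − 3.2| = 14.1
a + b = 17.3 + 3.2 = 20.5

14.1 < c < 20.5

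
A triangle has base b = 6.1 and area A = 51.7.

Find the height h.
A = ½·b·h  ⇒  h = 2A/b = 2·51.7/6.1 = 103.4/6.1 ≈ 16.9508

h = 16.95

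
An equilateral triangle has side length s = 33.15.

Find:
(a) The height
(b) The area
(a) The height splits the triangle into two 30-60-90 halves: h = s·√3/2 = 33.15·1.73205/2 ≈ 57.4175/2 ≈ 28.7087
(b) Area = (√3/4)·s² = (√3/4)·33.15² = (√3/4)·1098.9225 ≈ 0.433013·1098.9225 ≈ 475.847

Height = 28.71, Area = 475.8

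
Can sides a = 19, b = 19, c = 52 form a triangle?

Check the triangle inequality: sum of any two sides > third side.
a + b vs c: 19 + 19 = 38 ≤ 52  ✗
a + c vs b: 19 + 52 = 71 > 19  ✓
b + c vs a: 19 + 52 = 71 > 19  ✓

No: 19 + 19 = 38 is not > 52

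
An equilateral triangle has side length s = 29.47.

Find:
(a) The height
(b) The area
(a) The height splits the triangle into two 30-60-90 halves: h = s·√3/2 = 29.47·1.73205/2 ≈ 51.0435/2 ≈ 25.5218
(b) Area = (√3/4)·s² = (√3/4)·29.47² = (√3/4)·868.4809 ≈ 0.433013·868.4809 ≈ 376.063

Height = 25.52, Area = 376.1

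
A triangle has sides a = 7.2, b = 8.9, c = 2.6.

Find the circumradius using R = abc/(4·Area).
First find the area with Heron's formula.
s = (7.2 + 8.9 + 2.6)/2 = 9.35
Area = √(s(s−a)(s−b)(s−c)) = √(9.35·2.15·0.45·6.75) ≈ √61.0613 ≈ 7.81418
abc = 7.2·8.9·2.6 = 166.608
R = abc/(4·Area) ≈ 166.608/(4·7.81418) = 166.608/31.2567 ≈ 5.33031

R = 5.33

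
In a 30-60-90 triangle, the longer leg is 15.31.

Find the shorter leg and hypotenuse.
In a 30-60-90 triangle the sides are in ratio 1 : √3 : 2, so short leg = long leg/√3 and hypotenuse = 2·(short leg).
Short leg = 15.31/√3 ≈ 15.31/1.73205 ≈ 8.83923
Hypotenuse = 2·8.83923 ≈ 17.6785

Short leg = 8.839, Hypotenuse = 17.68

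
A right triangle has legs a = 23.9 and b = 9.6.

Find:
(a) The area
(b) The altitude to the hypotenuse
(a) The legs are perpendicular, so Area = ½·a·b = ½·23.9·9.6 = ½·229.44 = 114.72
(b) Hypotenuse c = √(a² + b²) = √(571.21 + 92.16) = √663.37 ≈ 25.756
    Area = ½·c·h_c  ⇒  h_c = 2·Area/c = 229.44/25.756 ≈ 8.90823

Area = 114.72, h_c = 8.908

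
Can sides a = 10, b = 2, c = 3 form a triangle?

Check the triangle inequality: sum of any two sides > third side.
a + b vs c: 10 + 2 = 12 > 3  ✓
a + c vs b: 10 + 3 = 13 > 2  ✓
b + c vs a: 2 + 3 = 5 ≤ 10  ✗

No: 2 + 3 = 5 is not > 10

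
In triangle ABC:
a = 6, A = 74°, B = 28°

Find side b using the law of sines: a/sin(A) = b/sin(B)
a/sin(A) = b/sin(B)  ⇒  b = a·sin(B)/sin(A) = 6·sin(28°)/sin(74°)
sin(28°) ≈ 0.469472, sin(74°) ≈ 0.961262
b ≈ 6·0.469472/0.961262 ≈ 2.81683/0.961262 ≈ 2.93035

b = 2.93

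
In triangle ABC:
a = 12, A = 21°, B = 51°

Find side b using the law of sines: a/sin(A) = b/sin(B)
a/sin(A) = b/sin(B)  ⇒  b = a·sin(B)/sin(A) = 12·sin(51°)/sin(21°)
sin(51°) ≈ 0.777146, sin(21°) ≈ 0.358368
b ≈ 12·0.777146/0.358368 ≈ 9.32575/0.358368 ≈ 26.0228

b = 26.02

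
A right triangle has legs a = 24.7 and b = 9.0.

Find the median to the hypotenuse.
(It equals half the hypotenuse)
Hypotenuse c = √(a² + b²) = √(610.09 + 81) = √691.09 ≈ 26.2886
Median to hypotenuse = c/2 ≈ 26.2886/2 ≈ 13.1443

Median = 13.14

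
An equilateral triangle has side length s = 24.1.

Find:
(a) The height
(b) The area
(a) The height splits the triangle into two 30-60-90 halves: h = s·√3/2 = 24.1·1.73205/2 ≈ 41.7424/2 ≈ 20.8712
(b) Area = (√3/4)·s² = (√3/4)·24.1² = (√3/4)·580.81 ≈ 0.433013·580.81 ≈ 251.498

Height = 20.87, Area = 251.5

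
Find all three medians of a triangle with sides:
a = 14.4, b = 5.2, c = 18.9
Median formula: m_a = ½√(2b² + 2c² − a²) (and cyclically). a² = 207.36, b² = 27.04, c² = 357.21.
m_a = ½√(2·27.04 + 2·357.21 − 207.36) = ½√561.14 ≈ ½·23.6884 ≈ 11.8442
m_b = ½√(2·207.36 + 2·357.21 − 27.04) = ½√1102.1 ≈ ½·33.1979 ≈ 16.5989
m_c = ½√(2·207.36 + 2·27.04 − 357.21) = ½√111.59 ≈ ½·10.5636 ≈ 5.28181

m_a = 11.84, m_b = 16.6, m_c = 5.282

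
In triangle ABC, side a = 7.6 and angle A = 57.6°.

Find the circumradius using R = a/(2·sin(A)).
R = a/(2·sin(A)) = 7.6/(2·sin(57.6°))
sin(57.6°) ≈ 0.844328
R ≈ 7.6/(2·0.844328) = 7.6/1.68866 ≈ 4.50062

R = 4.501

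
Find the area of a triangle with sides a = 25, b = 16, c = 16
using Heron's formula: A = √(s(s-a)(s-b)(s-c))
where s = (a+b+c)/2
s = (25 + 16 + 16)/2 = 57/2 = 28.5
s − a = 3.5, s − b = 12.5, s − c = 12.5
s(s−a)(s−b)(s−c) = 28.5·3.5·12.5·12.5 = 15585.9375
Area = √15585.9375 ≈ 124.844

s = 28.5, Area = 124.8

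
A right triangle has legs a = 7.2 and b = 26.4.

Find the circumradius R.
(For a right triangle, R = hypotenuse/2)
Hypotenuse c = √(a² + b²) = √(51.84 + 696.96) = √748.8 ≈ 27.3642
R = c/2 ≈ 27.3642/2 ≈ 13.6821

R = 13.68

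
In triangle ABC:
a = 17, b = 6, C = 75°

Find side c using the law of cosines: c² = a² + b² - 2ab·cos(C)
c² = 17² + 6² − 2·17·6·cos(75°)
cos(75°) ≈ 0.258819
c² ≈ 289 + 36 − 204·(0.258819) ≈ 325 − 52.7991 ≈ 272.201
c ≈ √272.201 ≈ 16.4985

c = 16.5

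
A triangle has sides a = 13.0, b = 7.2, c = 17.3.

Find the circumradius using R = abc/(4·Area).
First find the area with Heron's formula.
s = (13.0 + 7.2 + 17.3)/2 = 18.75
Area = √(s(s−a)(s−b)(s−c)) = √(18.75·5.75·11.55·1.45) ≈ √1805.59 ≈ 42.4922
abc = 13.0·7.2·17.3 = 1619.28
R = abc/(4·Area) ≈ 1619.28/(4·42.4922) = 1619.28/169.969 ≈ 9.52692

R = 9.527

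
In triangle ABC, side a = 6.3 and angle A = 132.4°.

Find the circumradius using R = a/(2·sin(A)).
R = a/(2·sin(A)) = 6.3/(2·sin(132.4°))
sin(132.4°) ≈ 0.738455
R ≈ 6.3/(2·0.738455) = 6.3/1.47691 ≈ 4.26566

R = 4.266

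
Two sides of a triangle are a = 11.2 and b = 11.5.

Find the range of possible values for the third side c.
Triangle inequality: |a − b| < c < a + b
|a − b| = |11.2 − 11.5| = 0.3
a + b = 11.2 + 11.5 = 22.7

0.3 < c < 22.7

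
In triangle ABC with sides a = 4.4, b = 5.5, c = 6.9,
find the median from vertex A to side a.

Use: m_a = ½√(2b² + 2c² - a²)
m_a = ½√(2·5.5² + 2·6.9² − 4.4²) = ½√(2·30.25 + 2·47.61 − 19.36) = ½√(60.5 + 95.22 − 19.36) = ½√136.36
√136.36 ≈ 11.6773, so m_a ≈ 5.83866

m_a = 5.839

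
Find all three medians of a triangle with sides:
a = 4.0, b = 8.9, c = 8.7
Median formula: m_a = ½√(2b² + 2c² − a²) (and cyclically). a² = 16, b² = 79.21, c² = 75.69.
m_a = ½√(2·79.21 + 2·75.69 − 16) = ½√293.8 ≈ ½·17.1406 ≈ 8.5703
m_b = ½√(2·16 + 2·75.69 − 79.21) = ½√104.17 ≈ ½·10.2064 ≈ 5.10319
m_c = ½√(2·16 + 2·79.21 − 75.69) = ½√114.73 ≈ ½·10.7112 ≈ 5.3556

m_a = 8.57, m_b = 5.103, m_c = 5.356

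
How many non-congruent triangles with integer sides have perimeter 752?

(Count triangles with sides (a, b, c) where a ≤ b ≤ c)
Let a ≤ b ≤ c with a + b + c = 752. The only binding inequality is a + b > c, i.e. 752 − c > c, so c < 752/2; and c ≥ 752/3 since c is the largest side.
So 251 ≤ c ≤ 375. For each c, b runs from ⌈(752 − c)/2⌉ up to c (then a = 752 − b − c satisfies 1 ≤ a ≤ b automatically), giving c − ⌈(752 − c)/2⌉ + 1 choices.
Summing over c: 1 + 3 + 4 + 6 + … + 186 + 187  (125 terms, c = 251, …, 375) = 11781
Check (closed form: nearest integer to p²/48 for even p, (p+3)²/48 for odd p): 752²/48 = 565504/48 ≈ 11781.33 → 11781

11781 triangles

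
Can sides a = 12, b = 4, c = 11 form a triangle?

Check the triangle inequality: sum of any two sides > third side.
a + b vs c: 12 + 4 = 16 > 11  ✓
a + c vs b: 12 + 11 = 23 > 4  ✓
b + c vs a: 4 + 11 = 15 > 12  ✓

Yes, triangle inequality satisfied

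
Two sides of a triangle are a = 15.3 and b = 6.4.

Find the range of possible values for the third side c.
Triangle inequality: |a − b| < c < a + b
|a − b| = |15.3 − 6.4| = 8.9
a + b = 15.3 + 6.4 = 21.7

8.9 < c < 21.7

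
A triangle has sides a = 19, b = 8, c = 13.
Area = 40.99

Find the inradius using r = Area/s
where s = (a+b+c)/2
s = (19 + 8 + 13)/2 = 40/2 = 20
r = Area/s = 40.99/20 ≈ 2.0495

r = 2.05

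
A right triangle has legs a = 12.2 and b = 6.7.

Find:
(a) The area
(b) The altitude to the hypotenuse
(a) The legs are perpendicular, so Area = ½·a·b = ½·12.2·6.7 = ½·81.74 = 40.87
(b) Hypotenuse c = √(a² + b²) = √(148.84 + 44.89) = √193.73 ≈ 13.9187
    Area = ½·c·h_c  ⇒  h_c = 2·Area/c = 81.74/13.9187 ≈ 5.87268

Area = 40.87, h_c = 5.873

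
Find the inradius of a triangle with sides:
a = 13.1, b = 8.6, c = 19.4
r = Area/s where s is the semi-perimeter.
s = (13.1 + 8.6 + 19.4)/2 = 41.1/2 = 20.55
Area = √(s(s−a)(s−b)(s−c)) = √(20.55·7.45·11.95·1.15) ≈ √2103.94 ≈ 45.8688
r ≈ 45.8688/20.55 ≈ 2.23206

r = 2.232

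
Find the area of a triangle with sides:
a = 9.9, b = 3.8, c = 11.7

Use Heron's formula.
s = (9.9 + 3.8 + 11.7)/2 = 25.4/2 = 12.7
s − a = 2.8, s − b = 8.9, s − c = 1
s(s−a)(s−b)(s−c) = 12.7·2.8·8.9·1 ≈ 316.484
Area = √316.484 ≈ 17.79

Area = 17.79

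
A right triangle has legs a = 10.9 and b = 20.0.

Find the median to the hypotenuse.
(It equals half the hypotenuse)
Hypotenuse c = √(a² + b²) = √(118.81 + 400) = √518.81 ≈ 22.7774
Median to hypotenuse = c/2 ≈ 22.7774/2 ≈ 11.3887

Median = 11.39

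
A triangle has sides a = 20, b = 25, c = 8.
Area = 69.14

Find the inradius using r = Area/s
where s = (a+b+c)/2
s = (20 + 25 + 8)/2 = 53/2 = 26.5
r = Area/s = 69.14/26.5 ≈ 2.60906

r = 2.609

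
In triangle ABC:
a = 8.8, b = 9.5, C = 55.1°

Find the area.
Two sides and the included angle (SAS): A = ½·a·b·sin(C) = ½·8.8·9.5·sin(55.1°)
sin(55.1°) ≈ 0.820152
A ≈ ½·83.6·0.820152 = 41.8·0.820152 ≈ 34.2823

Area = 34.28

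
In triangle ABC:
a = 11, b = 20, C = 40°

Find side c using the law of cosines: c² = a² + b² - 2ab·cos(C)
c² = 11² + 20² − 2·11·20·cos(40°)
cos(40°) ≈ 0.766044
c² ≈ 121 + 400 − 440·(0.766044) ≈ 521 − 337.06 ≈ 183.94
c ≈ √183.94 ≈ 13.5625

c = 13.56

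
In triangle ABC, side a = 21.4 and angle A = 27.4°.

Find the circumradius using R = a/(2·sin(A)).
R = a/(2·sin(A)) = 21.4/(2·sin(27.4°))
sin(27.4°) ≈ 0.4602
R ≈ 21.4/(2·0.4602) = 21.4/0.9204 ≈ 23.2508

R = 23.25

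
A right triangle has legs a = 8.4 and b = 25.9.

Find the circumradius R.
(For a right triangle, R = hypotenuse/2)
Hypotenuse c = √(a² + b²) = √(70.56 + 670.81) = √741.37 ≈ 27.2281
R = c/2 ≈ 27.2281/2 ≈ 13.6141

R = 13.61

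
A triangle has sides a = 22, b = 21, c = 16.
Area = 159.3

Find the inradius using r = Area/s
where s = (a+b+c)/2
s = (22 + 21 + 16)/2 = 59/2 = 29.5
r = Area/s = 159.3/29.5 ≈ 5.4

r = 5.4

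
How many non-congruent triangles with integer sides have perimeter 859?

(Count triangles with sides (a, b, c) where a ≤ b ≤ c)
Let a ≤ b ≤ c with a + b + c = 859. The only binding inequality is a + b > c, i.e. 859 − c > c, so c < 859/2; and c ≥ 859/3 since c is the largest side.
So 287 ≤ c ≤ 429. For each c, b runs from ⌈(859 − c)/2⌉ up to c (then a = 859 − b − c satisfies 1 ≤ a ≤ b automatically), giving c − ⌈(859 − c)/2⌉ + 1 choices.
Summing over c: 2 + 3 + 5 + 6 + … + 213 + 215  (143 terms, c = 287, …, 429) = 15480
Check (closed form: nearest integer to p²/48 for even p, (p+3)²/48 for odd p): (859+3)²/48 = 862²/48 = 743044/48 ≈ 15480.08 → 15480

15480 triangles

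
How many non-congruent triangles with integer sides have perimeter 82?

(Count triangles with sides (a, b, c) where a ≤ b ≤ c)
Let a ≤ b ≤ c with a + b + c = 82. The only binding inequality is a + b > c, i.e. 82 − c > c, so c < 82/2; and c ≥ 82/3 since c is the largest side.
So 28 ≤ c ≤ 40. For each c, b runs from ⌈(82 − c)/2⌉ up to c (then a = 82 − b − c satisfies 1 ≤ a ≤ b automatically), giving c − ⌈(82 − c)/2⌉ + 1 choices.
Summing over c: 2 + 3 + 5 + 6 + … + 18 + 20  (13 terms, c = 28, …, 40) = 140
Check (closed form: nearest integer to p²/48 for even p, (p+3)²/48 for odd p): 82²/48 = 6724/48 ≈ 140.08 → 140

140 triangles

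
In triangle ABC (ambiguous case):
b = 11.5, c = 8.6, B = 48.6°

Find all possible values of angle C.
b/sin(B) = c/sin(C)  ⇒  sin(C) = c·sin(B)/b = 8.6·sin(48.6°)/11.5
sin(48.6°) ≈ 0.750111
sin(C) ≈ 8.6·0.750111/11.5 ≈ 6.45096/11.5 ≈ 0.560953
Candidate 1: C₁ = arcsin(0.560953) ≈ 34.1217°  →  A = 180° − 48.6° − 34.1217° ≈ 97.2783° > 0, valid
Candidate 2: C₂ = 180° − C₁ ≈ 145.878°  →  A = 180° − 48.6° − 145.878° ≈ -14.4783° ≤ 0, not a valid triangle

C = 34.12° (one solution)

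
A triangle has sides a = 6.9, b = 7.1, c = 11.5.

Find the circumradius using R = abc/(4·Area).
First find the area with Heron's formula.
s = (6.9 + 7.1 + 11.5)/2 = 12.75
Area = √(s(s−a)(s−b)(s−c)) = √(12.75·5.85·5.65·1.25) ≈ √526.774 ≈ 22.9516
abc = 6.9·7.1·11.5 = 563.385
R = abc/(4·Area) ≈ 563.385/(4·22.9516) = 563.385/91.8062 ≈ 6.13667

R = 6.137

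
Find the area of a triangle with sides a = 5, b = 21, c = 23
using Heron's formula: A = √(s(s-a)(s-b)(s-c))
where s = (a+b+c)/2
s = (5 + 21 + 23)/2 = 49/2 = 24.5
s − a = 19.5, s − b = 3.5, s − c = 1.5
s(s−a)(s−b)(s−c) = 24.5·19.5·3.5·1.5 = 2508.1875
Area = √2508.1875 ≈ 50.0818

s = 24.5, Area = 50.08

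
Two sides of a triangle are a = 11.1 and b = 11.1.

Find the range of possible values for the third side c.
Triangle inequality: |a − b| < c < a + b
|a − b| = |11.1 − 11.1| = 0
a + b = 11.1 + 11.1 = 22.2

0 < c < 22.2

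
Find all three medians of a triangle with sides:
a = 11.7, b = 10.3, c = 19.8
Median formula: m_a = ½√(2b² + 2c² − a²) (and cyclically). a² = 136.89, b² = 106.09, c² = 392.04.
m_a = ½√(2·106.09 + 2·392.04 − 136.89) = ½√859.37 ≈ ½·29.315 ≈ 14.6575
m_b = ½√(2·136.89 + 2·392.04 − 106.09) = ½√951.77 ≈ ½·30.8508 ≈ 15.4254
m_c = ½√(2·136.89 + 2·106.09 − 392.04) = ½√93.92 ≈ ½·9.69123 ≈ 4.84562

m_a = 14.66, m_b = 15.43, m_c = 4.846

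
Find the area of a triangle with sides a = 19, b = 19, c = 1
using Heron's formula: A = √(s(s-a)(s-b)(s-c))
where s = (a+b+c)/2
s = (19 + 19 + 1)/2 = 39/2 = 19.5
s − a = 0.5, s − b = 0.5, s − c = 18.5
s(s−a)(s−b)(s−c) = 19.5·0.5·0.5·18.5 = 90.1875
Area = √90.1875 ≈ 9.49671

s = 19.5, Area = 9.497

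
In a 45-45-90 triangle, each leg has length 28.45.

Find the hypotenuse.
In a 45-45-90 triangle the sides are in ratio 1 : 1 : √2, so hypotenuse = leg·√2.
Hypotenuse = 28.45·√2 ≈ 28.45·1.41421 ≈ 40.2344

Hypotenuse = 28.45√2 = 40.23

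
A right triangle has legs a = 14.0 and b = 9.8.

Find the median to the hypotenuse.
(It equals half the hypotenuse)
Hypotenuse c = √(a² + b²) = √(196 + 96.04) = √292.04 ≈ 17.0892
Median to hypotenuse = c/2 ≈ 17.0892/2 ≈ 8.54459

Median = 8.545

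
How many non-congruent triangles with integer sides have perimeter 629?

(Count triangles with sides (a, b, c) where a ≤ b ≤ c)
Let a ≤ b ≤ c with a + b + c = 629. The only binding inequality is a + b > c, i.e. 629 − c > c, so c < 629/2; and c ≥ 629/3 since c is the largest side.
So 210 ≤ c ≤ 314. For each c, b runs from ⌈(629 − c)/2⌉ up to c (then a = 629 − b − c satisfies 1 ≤ a ≤ b automatically), giving c − ⌈(629 − c)/2⌉ + 1 choices.
Summing over c: 1 + 3 + 4 + 6 + … + 156 + 157  (105 terms, c = 210, …, 314) = 8321
Check (closed form: nearest integer to p²/48 for even p, (p+3)²/48 for odd p): (629+3)²/48 = 632²/48 = 399424/48 ≈ 8321.33 → 8321

8321 triangles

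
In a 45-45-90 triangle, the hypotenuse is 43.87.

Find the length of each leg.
In a 45-45-90 triangle hypotenuse = leg·√2, so leg = hypotenuse/√2.
Leg = 43.87/√2 ≈ 43.87/1.41421 ≈ 31.0208

Each leg = 31.02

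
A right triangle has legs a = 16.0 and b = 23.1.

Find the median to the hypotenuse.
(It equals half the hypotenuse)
Hypotenuse c = √(a² + b²) = √(256 + 533.61) = √789.61 ≈ 28.1
Median to hypotenuse = c/2 ≈ 28.1/2 ≈ 14.05

Median = 14.05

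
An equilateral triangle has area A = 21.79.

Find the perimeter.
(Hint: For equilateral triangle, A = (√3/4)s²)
A = (√3/4)s²  ⇒  s² = 4A/√3 = 4·21.79/√3 = 87.16/1.73205 ≈ 50.3218
s ≈ √50.3218 ≈ 7.09379
Perimeter = 3s ≈ 3·7.09379 ≈ 21.2814

Perimeter = 21.28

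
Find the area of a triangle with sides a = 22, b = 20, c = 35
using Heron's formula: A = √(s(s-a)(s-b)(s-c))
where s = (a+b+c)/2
s = (22 + 20 + 35)/2 = 77/2 = 38.5
s − a = 16.5, s − b = 18.5, s − c = 3.5
s(s−a)(s−b)(s−c) = 38.5·16.5·18.5·3.5 = 41132.4375
Area = √41132.4375 ≈ 202.811

s = 38.5, Area = 202.8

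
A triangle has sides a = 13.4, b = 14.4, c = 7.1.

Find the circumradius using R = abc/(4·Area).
First find the area with Heron's formula.
s = (13.4 + 14.4 + 7.1)/2 = 17.45
Area = √(s(s−a)(s−b)(s−c)) = √(17.45·4.05·3.05·10.35) ≈ √2230.95 ≈ 47.233
abc = 13.4·14.4·7.1 = 1370.016
R = abc/(4·Area) ≈ 1370.016/(4·47.233) = 1370.016/188.932 ≈ 7.25137

R = 7.251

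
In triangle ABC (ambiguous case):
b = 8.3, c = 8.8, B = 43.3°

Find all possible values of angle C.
b/sin(B) = c/sin(C)  ⇒  sin(C) = c·sin(B)/b = 8.8·sin(43.3°)/8.3
sin(43.3°) ≈ 0.685818
sin(C) ≈ 8.8·0.685818/8.3 ≈ 6.0352/8.3 ≈ 0.727133
Candidate 1: C₁ = arcsin(0.727133) ≈ 46.6466°  →  A = 180° − 43.3° − 46.6466° ≈ 90.0534° > 0, valid
Candidate 2: C₂ = 180° − C₁ ≈ 133.353°  →  A = 180° − 43.3° − 133.353° ≈ 3.34655° > 0, valid

C = 46.65° or C = 133.4° (two solutions)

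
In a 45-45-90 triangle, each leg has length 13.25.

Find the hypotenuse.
In a 45-45-90 triangle the sides are in ratio 1 : 1 : √2, so hypotenuse = leg·√2.
Hypotenuse = 13.25·√2 ≈ 13.25·1.41421 ≈ 18.7383

Hypotenuse = 13.25√2 = 18.74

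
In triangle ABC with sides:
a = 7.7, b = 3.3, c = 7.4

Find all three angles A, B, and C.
Law of cosines for each angle (a² = 59.29, b² = 10.89, c² = 54.76):
cos(A) = (b² + c² − a²)/(2bc) = (10.89 + 54.76 − 59.29)/(2·3.3·7.4) = 6.36/48.84 ≈ 0.130221  ⇒  A ≈ 82.5176°
cos(B) = (a² + c² − b²)/(2ac) = (59.29 + 54.76 − 10.89)/(2·7.7·7.4) = 103.16/113.96 ≈ 0.90523  ⇒  B ≈ 25.1457°
cos(C) = (a² + b² − c²)/(2ab) = (59.29 + 10.89 − 54.76)/(2·7.7·3.3) = 15.42/50.82 ≈ 0.303424  ⇒  C ≈ 72.3366°
Check: A + B + C ≈ 180°

A = 82.52°, B = 25.15°, C = 72.34°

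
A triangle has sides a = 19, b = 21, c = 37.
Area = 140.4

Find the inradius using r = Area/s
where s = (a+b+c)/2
s = (19 + 21 + 37)/2 = 77/2 = 38.5
r = Area/s = 140.4/38.5 ≈ 3.64675

r = 3.647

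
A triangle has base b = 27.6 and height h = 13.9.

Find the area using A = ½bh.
A = ½·b·h = ½·27.6·13.9 = ½·383.64 = 191.82

Area = 191.82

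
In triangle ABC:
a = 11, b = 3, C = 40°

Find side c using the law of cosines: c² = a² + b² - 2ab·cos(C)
c² = 11² + 3² − 2·11·3·cos(40°)
cos(40°) ≈ 0.766044
c² ≈ 121 + 9 − 66·(0.766044) ≈ 130 − 50.5589 ≈ 79.4411
c ≈ √79.4411 ≈ 8.91297

c = 8.913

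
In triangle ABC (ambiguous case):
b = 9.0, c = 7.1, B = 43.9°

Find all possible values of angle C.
b/sin(B) = c/sin(C)  ⇒  sin(C) = c·sin(B)/b = 7.1·sin(43.9°)/9.0
sin(43.9°) ≈ 0.693402
sin(C) ≈ 7.1·0.693402/9.0 ≈ 4.92315/9.0 ≈ 0.547017
Candidate 1: C₁ = arcsin(0.547017) ≈ 33.1626°  →  A = 180° − 43.9° − 33.1626° ≈ 102.937° > 0, valid
Candidate 2: C₂ = 180° − C₁ ≈ 146.837°  →  A = 180° − 43.9° − 146.837° ≈ -10.7374° ≤ 0, not a valid triangle

C = 33.16° (one solution)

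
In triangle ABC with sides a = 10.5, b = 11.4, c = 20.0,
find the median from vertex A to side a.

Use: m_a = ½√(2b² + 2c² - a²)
m_a = ½√(2·11.4² + 2·20.0² − 10.5²) = ½√(2·129.96 + 2·400 − 110.25) = ½√(259.92 + 800 − 110.25) = ½√949.67
√949.67 ≈ 30.8167, so m_a ≈ 15.4084

m_a = 15.41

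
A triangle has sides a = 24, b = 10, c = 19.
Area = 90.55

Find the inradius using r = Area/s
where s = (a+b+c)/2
s = (24 + 10 + 19)/2 = 53/2 = 26.5
r = Area/s = 90.55/26.5 ≈ 3.41698

r = 3.417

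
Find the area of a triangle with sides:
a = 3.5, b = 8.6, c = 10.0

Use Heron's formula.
s = (3.5 + 8.6 + 10.0)/2 = 22.1/2 = 11.05
s − a = 7.55, s − b = 2.45, s − c = 1.05
s(s−a)(s−b)(s−c) = 11.05·7.55·2.45·1.05 ≈ 214.617
Area = √214.617 ≈ 14.6498

Area = 14.65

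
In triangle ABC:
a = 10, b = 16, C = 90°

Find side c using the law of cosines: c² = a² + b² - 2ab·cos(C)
c² = 10² + 16² − 2·10·16·cos(90°)
cos(90°) ≈ 0
c² ≈ 100 + 256 − 320·(0) ≈ 356 − 0 ≈ 356
c ≈ √356 ≈ 18.868

c = 18.87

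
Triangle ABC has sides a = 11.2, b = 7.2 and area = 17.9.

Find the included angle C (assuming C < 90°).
Area = ½·a·b·sin(C)  ⇒  sin(C) = 2·Area/(a·b) = 2·17.9/(11.2·7.2) = 35.8/80.64 ≈ 0.443948
C = arcsin(0.443948) ≈ 26.3561° (taking the acute solution since C < 90°)

C = 26.36°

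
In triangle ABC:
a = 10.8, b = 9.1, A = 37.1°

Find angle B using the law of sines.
a/sin(A) = b/sin(B)  ⇒  sin(B) = b·sin(A)/a = 9.1·sin(37.1°)/10.8
sin(37.1°) ≈ 0.603208
sin(B) ≈ 9.1·0.603208/10.8 ≈ 5.48919/10.8 ≈ 0.508259
B = arcsin(0.508259) ≈ 30.5479°
(Since b ≤ a we need B ≤ A, so the obtuse alternative 180° − 30.5479° ≈ 149.452° is rejected.)

B = 30.55°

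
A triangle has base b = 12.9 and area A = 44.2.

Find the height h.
A = ½·b·h  ⇒  h = 2A/b = 2·44.2/12.9 = 88.4/12.9 ≈ 6.85271

h = 6.853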